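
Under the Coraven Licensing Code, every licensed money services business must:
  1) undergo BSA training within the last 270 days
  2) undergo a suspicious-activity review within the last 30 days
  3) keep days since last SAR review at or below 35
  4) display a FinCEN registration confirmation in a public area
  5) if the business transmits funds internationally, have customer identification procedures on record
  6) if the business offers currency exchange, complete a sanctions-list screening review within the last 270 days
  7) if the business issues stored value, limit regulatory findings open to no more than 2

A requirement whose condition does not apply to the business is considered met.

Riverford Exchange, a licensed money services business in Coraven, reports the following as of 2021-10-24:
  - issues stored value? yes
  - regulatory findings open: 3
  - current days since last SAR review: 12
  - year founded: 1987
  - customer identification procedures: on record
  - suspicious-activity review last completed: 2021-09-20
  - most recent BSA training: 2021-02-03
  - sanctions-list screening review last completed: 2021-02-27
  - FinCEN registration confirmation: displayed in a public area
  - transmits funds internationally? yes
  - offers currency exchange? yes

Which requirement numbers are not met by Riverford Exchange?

1. BSA training 263 days ago vs limit 270 → met
2. suspicious-activity review 34 days ago vs limit 30 → not met
3. days since last SAR review 12 ≤ 35 → met
4. FinCEN registration confirmation present → met
5. condition 'transmits funds internationally' holds; customer identification procedures present → met
6. condition 'offers currency exchange' holds; sanctions-list screening review 239 days ago vs limit 270 → met
7. condition 'issues stored value' holds; regulatory findings open 3 > 2 → not met
Not met: 2, 7

2, 7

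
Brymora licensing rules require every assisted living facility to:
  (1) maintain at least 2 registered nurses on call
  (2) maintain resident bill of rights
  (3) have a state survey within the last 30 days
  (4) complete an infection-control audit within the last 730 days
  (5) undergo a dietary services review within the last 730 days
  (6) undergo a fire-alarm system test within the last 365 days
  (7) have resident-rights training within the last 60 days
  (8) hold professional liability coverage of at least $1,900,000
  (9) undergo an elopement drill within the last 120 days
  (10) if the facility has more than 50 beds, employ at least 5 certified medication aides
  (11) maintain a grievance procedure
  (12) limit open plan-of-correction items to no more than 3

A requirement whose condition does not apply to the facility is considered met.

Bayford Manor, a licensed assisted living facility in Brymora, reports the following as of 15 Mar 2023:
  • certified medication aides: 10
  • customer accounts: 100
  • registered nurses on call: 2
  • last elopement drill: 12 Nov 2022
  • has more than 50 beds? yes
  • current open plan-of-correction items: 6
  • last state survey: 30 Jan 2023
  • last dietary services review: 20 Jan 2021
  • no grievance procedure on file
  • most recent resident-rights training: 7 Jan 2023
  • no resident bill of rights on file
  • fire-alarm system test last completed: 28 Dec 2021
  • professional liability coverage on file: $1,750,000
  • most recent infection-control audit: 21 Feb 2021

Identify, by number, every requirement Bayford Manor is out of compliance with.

1. registered nurses on call 2 ≥ 2 → met
2. resident bill of rights absent → not met
3. state survey 44 days ago vs limit 30 → not met
4. infection-control audit 752 days ago vs limit 730 → not met
5. dietary services review 784 days ago vs limit 730 → not met
6. fire-alarm system test 442 days ago vs limit 365 → not met
7. resident-rights training 67 days ago vs limit 60 → not met
8. professional liability coverage $1,750,000 < $1,900,000 → not met
9. elopement drill 123 days ago vs limit 120 → not met
10. condition 'has more than 50 beds' holds; certified medication aides 10 ≥ 5 → met
11. grievance procedure absent → not met
12. open plan-of-correction items 6 > 3 → not met
Not met: 2, 3, 4, 5, 6, 7, 8, 9, 11, 12

2, 3, 4, 5, 6, 7, 8, 9, 11, 12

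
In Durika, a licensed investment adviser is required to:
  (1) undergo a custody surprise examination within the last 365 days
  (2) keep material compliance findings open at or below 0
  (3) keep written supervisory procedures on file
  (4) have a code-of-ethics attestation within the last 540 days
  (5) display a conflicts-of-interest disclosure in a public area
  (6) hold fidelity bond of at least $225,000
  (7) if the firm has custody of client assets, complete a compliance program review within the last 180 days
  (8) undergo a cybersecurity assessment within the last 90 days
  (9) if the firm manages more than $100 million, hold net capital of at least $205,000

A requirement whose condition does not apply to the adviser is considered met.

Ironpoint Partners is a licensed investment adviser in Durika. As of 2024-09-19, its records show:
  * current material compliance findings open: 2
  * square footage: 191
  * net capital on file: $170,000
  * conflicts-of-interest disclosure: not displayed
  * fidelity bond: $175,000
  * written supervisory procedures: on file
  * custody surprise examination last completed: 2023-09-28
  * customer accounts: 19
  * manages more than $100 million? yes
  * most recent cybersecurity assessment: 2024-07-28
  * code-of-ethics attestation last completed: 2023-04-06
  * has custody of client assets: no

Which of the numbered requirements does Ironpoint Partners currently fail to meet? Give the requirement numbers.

2, 5, 6, 9

1. custody surprise examination 357 days ago vs limit 365 → met
2. material compliance findings open 2 > 0 → not met
3. written supervisory procedures present → met
4. code-of-ethics attestation 532 days ago vs limit 540 → met
5. conflicts-of-interest disclosure absent → not met
6. fidelity bond $175,000 < $225,000 → not met
7. condition 'has custody of client assets' does not hold → requirement n/a → met
8. cybersecurity assessment 53 days ago vs limit 90 → met
9. condition 'manages more than $100 million' holds; net capital $170,000 < $205,000 → not met
Not met: 2, 5, 6, 9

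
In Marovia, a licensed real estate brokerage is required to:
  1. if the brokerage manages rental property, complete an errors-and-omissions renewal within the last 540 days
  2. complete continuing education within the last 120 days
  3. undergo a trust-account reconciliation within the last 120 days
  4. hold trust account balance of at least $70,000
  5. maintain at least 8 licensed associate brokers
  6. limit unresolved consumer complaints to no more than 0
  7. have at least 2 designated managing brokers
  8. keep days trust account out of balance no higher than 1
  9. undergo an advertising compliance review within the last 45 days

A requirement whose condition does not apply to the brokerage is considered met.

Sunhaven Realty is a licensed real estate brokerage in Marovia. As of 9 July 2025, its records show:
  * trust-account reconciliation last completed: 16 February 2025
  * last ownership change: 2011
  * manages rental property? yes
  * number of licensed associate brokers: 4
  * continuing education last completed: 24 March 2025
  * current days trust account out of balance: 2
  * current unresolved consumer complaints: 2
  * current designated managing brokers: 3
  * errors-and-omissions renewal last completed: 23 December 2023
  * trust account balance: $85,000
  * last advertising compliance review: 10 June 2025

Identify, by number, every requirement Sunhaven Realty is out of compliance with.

1, 3, 5, 6, 8

1. condition 'manages rental property' holds; errors-and-omissions renewal 564 days ago vs limit 540 → not met
2. continuing education 107 days ago vs limit 120 → met
3. trust-account reconciliation 143 days ago vs limit 120 → not met
4. trust account balance $85,000 ≥ $70,000 → met
5. licensed associate brokers 4 < 8 → not met
6. unresolved consumer complaints 2 > 0 → not met
7. designated managing brokers 3 ≥ 2 → met
8. days trust account out of balance 2 > 1 → not met
9. advertising compliance review 29 days ago vs limit 45 → met
Not met: 1, 3, 5, 6, 8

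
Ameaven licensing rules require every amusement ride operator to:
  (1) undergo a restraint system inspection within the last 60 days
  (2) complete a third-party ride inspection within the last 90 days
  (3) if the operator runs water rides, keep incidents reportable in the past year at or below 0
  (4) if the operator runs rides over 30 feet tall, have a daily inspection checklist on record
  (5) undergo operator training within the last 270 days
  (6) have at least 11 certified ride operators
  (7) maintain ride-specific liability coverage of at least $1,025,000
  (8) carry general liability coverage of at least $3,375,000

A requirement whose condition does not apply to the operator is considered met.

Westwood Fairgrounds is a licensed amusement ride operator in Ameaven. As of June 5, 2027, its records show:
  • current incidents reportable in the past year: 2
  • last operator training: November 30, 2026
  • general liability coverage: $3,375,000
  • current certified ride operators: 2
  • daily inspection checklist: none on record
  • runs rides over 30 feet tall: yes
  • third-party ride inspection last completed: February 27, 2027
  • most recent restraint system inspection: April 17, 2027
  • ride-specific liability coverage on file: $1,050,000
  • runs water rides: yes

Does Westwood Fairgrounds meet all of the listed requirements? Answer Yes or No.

1. restraint system inspection 49 days ago vs limit 60 → met
2. third-party ride inspection 98 days ago vs limit 90 → not met
3. condition 'runs water rides' holds; incidents reportable in the past year 2 > 0 → not met
4. condition 'runs rides over 30 feet tall' holds; daily inspection checklist absent → not met
5. operator training 187 days ago vs limit 270 → met
6. certified ride operators 2 < 11 → not met
7. ride-specific liability coverage $1,050,000 ≥ $1,025,000 → met
8. general liability coverage $3,375,000 ≥ $3,375,000 → met
Not met: 2, 3, 4, 6

No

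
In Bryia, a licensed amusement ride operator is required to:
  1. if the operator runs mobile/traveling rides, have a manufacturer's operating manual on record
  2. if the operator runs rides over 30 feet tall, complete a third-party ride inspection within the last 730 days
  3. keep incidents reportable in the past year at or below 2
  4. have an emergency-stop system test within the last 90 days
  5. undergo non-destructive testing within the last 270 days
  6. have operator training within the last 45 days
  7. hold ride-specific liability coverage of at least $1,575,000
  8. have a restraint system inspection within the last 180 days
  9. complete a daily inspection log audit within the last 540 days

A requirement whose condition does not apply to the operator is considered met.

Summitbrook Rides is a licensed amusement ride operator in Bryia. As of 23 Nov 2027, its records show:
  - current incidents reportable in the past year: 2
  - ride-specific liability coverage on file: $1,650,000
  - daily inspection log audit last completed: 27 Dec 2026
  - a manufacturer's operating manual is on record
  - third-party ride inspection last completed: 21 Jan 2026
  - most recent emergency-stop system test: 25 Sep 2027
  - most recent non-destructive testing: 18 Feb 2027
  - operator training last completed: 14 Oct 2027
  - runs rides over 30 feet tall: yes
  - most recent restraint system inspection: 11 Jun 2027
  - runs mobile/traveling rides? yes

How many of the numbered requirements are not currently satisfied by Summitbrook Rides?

1

1. condition 'runs mobile/traveling rides' holds; manufacturer's operating manual present → met
2. condition 'runs rides over 30 feet tall' holds; third-party ride inspection 671 days ago vs limit 730 → met
3. incidents reportable in the past year 2 ≤ 2 → met
4. emergency-stop system test 59 days ago vs limit 90 → met
5. non-destructive testing 278 days ago vs limit 270 → not met
6. operator training 40 days ago vs limit 45 → met
7. ride-specific liability coverage $1,650,000 ≥ $1,575,000 → met
8. restraint system inspection 165 days ago vs limit 180 → met
9. daily inspection log audit 331 days ago vs limit 540 → met
Not met: 1 of 9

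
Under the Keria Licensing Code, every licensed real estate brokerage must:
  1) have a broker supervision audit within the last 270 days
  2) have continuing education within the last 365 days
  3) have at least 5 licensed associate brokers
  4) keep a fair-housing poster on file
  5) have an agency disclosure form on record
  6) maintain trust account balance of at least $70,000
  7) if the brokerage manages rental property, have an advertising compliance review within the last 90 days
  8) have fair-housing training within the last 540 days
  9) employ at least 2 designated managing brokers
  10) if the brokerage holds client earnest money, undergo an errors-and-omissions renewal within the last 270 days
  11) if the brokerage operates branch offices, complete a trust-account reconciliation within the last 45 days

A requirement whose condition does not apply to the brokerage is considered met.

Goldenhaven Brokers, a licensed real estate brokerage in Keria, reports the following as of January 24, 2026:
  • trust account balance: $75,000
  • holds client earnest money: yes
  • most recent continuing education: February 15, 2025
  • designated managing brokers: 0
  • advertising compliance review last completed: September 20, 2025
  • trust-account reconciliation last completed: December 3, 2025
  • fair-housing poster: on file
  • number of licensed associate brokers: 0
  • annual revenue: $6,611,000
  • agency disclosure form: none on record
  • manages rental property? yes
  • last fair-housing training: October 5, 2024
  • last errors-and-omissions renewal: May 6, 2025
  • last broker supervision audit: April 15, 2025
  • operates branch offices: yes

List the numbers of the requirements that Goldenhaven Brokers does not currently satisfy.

1. broker supervision audit 284 days ago vs limit 270 → not met
2. continuing education 343 days ago vs limit 365 → met
3. licensed associate brokers 0 < 5 → not met
4. fair-housing poster present → met
5. agency disclosure form absent → not met
6. trust account balance $75,000 ≥ $70,000 → met
7. condition 'manages rental property' holds; advertising compliance review 126 days ago vs limit 90 → not met
8. fair-housing training 476 days ago vs limit 540 → met
9. designated managing brokers 0 < 2 → not met
10. condition 'holds client earnest money' holds; errors-and-omissions renewal 263 days ago vs limit 270 → met
11. condition 'operates branch offices' holds; trust-account reconciliation 52 days ago vs limit 45 → not met
Not met: 1, 3, 5, 7, 9, 11

1, 3, 5, 7, 9, 11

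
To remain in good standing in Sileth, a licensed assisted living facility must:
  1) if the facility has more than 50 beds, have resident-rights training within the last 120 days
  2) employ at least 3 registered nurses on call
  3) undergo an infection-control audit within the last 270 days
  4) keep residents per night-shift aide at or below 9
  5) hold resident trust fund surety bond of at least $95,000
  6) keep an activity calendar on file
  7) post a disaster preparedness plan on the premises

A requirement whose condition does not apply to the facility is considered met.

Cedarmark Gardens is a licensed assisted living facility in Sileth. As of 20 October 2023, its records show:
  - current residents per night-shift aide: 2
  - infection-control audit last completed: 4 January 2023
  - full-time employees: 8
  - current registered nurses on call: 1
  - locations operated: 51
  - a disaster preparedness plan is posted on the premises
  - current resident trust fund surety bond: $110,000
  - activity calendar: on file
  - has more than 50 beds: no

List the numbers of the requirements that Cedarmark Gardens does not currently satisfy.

1. condition 'has more than 50 beds' does not hold → requirement n/a → met
2. registered nurses on call 1 < 3 → not met
3. infection-control audit 289 days ago vs limit 270 → not met
4. residents per night-shift aide 2 ≤ 9 → met
5. resident trust fund surety bond $110,000 ≥ $95,000 → met
6. activity calendar present → met
7. disaster preparedness plan present → met
Not met: 2, 3

2, 3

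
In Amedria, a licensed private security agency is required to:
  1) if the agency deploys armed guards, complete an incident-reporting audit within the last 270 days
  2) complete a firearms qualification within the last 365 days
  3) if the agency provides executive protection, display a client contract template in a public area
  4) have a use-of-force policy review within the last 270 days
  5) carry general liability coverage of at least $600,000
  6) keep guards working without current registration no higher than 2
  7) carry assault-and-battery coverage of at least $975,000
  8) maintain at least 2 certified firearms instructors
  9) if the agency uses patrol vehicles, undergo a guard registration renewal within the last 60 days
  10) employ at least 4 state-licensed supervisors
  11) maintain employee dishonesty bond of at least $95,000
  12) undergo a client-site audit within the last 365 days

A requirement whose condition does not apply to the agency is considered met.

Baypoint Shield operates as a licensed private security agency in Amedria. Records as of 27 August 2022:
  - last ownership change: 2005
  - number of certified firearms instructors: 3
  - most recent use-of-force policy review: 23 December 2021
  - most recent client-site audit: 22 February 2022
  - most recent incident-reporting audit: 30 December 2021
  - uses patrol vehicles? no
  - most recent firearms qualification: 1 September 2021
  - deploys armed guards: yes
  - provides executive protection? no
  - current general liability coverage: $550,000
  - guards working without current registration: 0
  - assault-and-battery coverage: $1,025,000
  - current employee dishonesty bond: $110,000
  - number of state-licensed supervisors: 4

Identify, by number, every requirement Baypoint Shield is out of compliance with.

1. condition 'deploys armed guards' holds; incident-reporting audit 240 days ago vs limit 270 → met
2. firearms qualification 360 days ago vs limit 365 → met
3. condition 'provides executive protection' does not hold → requirement n/a → met
4. use-of-force policy review 247 days ago vs limit 270 → met
5. general liability coverage $550,000 < $600,000 → not met
6. guards working without current registration 0 ≤ 2 → met
7. assault-and-battery coverage $1,025,000 ≥ $975,000 → met
8. certified firearms instructors 3 ≥ 2 → met
9. condition 'uses patrol vehicles' does not hold → requirement n/a → met
10. state-licensed supervisors 4 ≥ 4 → met
11. employee dishonesty bond $110,000 ≥ $95,000 → met
12. client-site audit 186 days ago vs limit 365 → met
Not met: 5

5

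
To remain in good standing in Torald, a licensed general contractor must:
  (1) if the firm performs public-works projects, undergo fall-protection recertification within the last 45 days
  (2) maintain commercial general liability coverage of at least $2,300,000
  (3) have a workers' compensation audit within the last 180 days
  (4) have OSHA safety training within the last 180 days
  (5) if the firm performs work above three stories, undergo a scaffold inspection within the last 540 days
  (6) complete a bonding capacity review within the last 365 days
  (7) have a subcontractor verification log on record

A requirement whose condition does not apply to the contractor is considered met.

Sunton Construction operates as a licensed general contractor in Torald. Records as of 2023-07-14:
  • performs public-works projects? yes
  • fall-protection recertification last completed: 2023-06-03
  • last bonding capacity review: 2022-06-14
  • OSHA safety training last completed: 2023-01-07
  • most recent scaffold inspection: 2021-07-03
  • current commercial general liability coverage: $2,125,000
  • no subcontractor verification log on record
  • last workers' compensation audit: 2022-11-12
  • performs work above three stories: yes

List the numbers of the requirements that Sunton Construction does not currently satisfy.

1. condition 'performs public-works projects' holds; fall-protection recertification 41 days ago vs limit 45 → met
2. commercial general liability coverage $2,125,000 < $2,300,000 → not met
3. workers' compensation audit 244 days ago vs limit 180 → not met
4. OSHA safety training 188 days ago vs limit 180 → not met
5. condition 'performs work above three stories' holds; scaffold inspection 741 days ago vs limit 540 → not met
6. bonding capacity review 395 days ago vs limit 365 → not met
7. subcontractor verification log absent → not met
Not met: 2, 3, 4, 5, 6, 7

2, 3, 4, 5, 6, 7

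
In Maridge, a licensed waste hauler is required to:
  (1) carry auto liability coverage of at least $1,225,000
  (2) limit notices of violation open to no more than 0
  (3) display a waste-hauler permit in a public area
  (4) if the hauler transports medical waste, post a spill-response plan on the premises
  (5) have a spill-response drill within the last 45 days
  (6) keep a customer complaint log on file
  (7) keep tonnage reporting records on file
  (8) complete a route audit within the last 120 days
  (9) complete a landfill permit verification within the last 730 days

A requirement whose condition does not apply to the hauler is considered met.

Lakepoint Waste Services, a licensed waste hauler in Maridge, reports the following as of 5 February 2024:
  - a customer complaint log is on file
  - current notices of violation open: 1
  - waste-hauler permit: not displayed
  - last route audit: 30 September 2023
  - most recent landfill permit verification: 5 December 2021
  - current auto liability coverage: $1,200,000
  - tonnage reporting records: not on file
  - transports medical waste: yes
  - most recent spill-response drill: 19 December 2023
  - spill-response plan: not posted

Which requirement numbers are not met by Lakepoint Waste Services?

1, 2, 3, 4, 5, 7, 8, 9

1. auto liability coverage $1,200,000 < $1,225,000 → not met
2. notices of violation open 1 > 0 → not met
3. waste-hauler permit absent → not met
4. condition 'transports medical waste' holds; spill-response plan absent → not met
5. spill-response drill 48 days ago vs limit 45 → not met
6. customer complaint log present → met
7. tonnage reporting records absent → not met
8. route audit 128 days ago vs limit 120 → not met
9. landfill permit verification 792 days ago vs limit 730 → not met
Not met: 1, 2, 3, 4, 5, 7, 8, 9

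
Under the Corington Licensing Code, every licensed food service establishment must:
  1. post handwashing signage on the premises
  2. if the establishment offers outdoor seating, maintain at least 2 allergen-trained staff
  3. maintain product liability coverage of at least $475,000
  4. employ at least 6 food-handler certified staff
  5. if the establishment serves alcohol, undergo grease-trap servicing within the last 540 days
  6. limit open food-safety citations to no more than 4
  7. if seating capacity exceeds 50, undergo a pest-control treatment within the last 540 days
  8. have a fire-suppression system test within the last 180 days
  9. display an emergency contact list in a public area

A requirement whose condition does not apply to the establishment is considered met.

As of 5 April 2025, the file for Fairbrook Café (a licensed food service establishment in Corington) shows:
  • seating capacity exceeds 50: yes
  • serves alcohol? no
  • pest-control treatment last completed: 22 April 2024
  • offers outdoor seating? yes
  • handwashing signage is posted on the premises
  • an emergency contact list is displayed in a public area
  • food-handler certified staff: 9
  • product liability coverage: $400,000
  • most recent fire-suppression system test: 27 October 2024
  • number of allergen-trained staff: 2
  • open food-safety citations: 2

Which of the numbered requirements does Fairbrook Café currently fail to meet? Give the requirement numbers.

1. handwashing signage present → met
2. condition 'offers outdoor seating' holds; allergen-trained staff 2 ≥ 2 → met
3. product liability coverage $400,000 < $475,000 → not met
4. food-handler certified staff 9 ≥ 6 → met
5. condition 'serves alcohol' does not hold → requirement n/a → met
6. open food-safety citations 2 ≤ 4 → met
7. condition 'seating capacity exceeds 50' holds; pest-control treatment 348 days ago vs limit 540 → met
8. fire-suppression system test 160 days ago vs limit 180 → met
9. emergency contact list present → met
Not met: 3

3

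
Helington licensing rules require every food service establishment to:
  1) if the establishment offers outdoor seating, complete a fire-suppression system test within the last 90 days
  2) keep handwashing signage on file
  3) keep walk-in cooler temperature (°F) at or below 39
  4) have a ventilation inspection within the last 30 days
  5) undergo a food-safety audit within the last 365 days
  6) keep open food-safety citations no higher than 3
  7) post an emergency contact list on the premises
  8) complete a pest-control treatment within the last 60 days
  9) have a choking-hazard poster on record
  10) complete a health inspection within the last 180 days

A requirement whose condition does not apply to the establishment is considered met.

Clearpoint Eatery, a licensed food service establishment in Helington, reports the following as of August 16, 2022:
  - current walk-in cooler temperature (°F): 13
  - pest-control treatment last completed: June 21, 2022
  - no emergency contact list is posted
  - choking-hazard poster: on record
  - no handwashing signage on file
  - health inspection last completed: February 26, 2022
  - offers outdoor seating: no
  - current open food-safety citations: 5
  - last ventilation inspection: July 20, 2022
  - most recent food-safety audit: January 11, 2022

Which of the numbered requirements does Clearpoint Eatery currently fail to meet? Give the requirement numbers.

1. condition 'offers outdoor seating' does not hold → requirement n/a → met
2. handwashing signage absent → not met
3. walk-in cooler temperature (°F) 13 ≤ 39 → met
4. ventilation inspection 27 days ago vs limit 30 → met
5. food-safety audit 217 days ago vs limit 365 → met
6. open food-safety citations 5 > 3 → not met
7. emergency contact list absent → not met
8. pest-control treatment 56 days ago vs limit 60 → met
9. choking-hazard poster present → met
10. health inspection 171 days ago vs limit 180 → met
Not met: 2, 6, 7

2, 6, 7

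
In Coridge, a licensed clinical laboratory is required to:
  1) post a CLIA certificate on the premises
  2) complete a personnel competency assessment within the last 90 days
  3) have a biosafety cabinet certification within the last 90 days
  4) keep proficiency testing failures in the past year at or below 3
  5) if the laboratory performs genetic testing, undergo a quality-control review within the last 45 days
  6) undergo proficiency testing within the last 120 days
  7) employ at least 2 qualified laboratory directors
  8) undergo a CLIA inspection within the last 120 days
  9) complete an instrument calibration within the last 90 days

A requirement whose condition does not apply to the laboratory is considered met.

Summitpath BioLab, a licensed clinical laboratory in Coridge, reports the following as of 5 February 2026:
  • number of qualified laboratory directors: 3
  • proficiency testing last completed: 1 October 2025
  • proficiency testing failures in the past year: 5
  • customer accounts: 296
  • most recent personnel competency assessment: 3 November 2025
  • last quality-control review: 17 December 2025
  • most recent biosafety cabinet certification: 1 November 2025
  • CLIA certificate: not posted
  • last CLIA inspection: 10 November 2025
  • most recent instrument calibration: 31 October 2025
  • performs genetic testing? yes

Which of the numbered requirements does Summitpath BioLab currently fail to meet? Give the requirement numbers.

1. CLIA certificate absent → not met
2. personnel competency assessment 94 days ago vs limit 90 → not met
3. biosafety cabinet certification 96 days ago vs limit 90 → not met
4. proficiency testing failures in the past year 5 > 3 → not met
5. condition 'performs genetic testing' holds; quality-control review 50 days ago vs limit 45 → not met
6. proficiency testing 127 days ago vs limit 120 → not met
7. qualified laboratory directors 3 ≥ 2 → met
8. CLIA inspection 87 days ago vs limit 120 → met
9. instrument calibration 97 days ago vs limit 90 → not met
Not met: 1, 2, 3, 4, 5, 6, 9

1, 2, 3, 4, 5, 6, 9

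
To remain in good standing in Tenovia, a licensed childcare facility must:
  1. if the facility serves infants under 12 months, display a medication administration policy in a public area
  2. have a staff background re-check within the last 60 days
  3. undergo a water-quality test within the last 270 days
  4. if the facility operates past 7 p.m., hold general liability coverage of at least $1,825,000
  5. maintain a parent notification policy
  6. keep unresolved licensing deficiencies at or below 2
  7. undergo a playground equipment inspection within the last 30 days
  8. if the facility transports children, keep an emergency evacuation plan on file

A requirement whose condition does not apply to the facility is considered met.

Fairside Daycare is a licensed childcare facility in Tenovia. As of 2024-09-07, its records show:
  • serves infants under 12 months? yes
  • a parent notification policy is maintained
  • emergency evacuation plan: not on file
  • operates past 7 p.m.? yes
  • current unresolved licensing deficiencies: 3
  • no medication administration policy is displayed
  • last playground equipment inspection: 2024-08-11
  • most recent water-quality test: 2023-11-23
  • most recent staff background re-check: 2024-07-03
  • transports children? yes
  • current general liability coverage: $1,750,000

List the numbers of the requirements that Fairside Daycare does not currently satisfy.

1. condition 'serves infants under 12 months' holds; medication administration policy absent → not met
2. staff background re-check 66 days ago vs limit 60 → not met
3. water-quality test 289 days ago vs limit 270 → not met
4. condition 'operates past 7 p.m.' holds; general liability coverage $1,750,000 < $1,825,000 → not met
5. parent notification policy present → met
6. unresolved licensing deficiencies 3 > 2 → not met
7. playground equipment inspection 27 days ago vs limit 30 → met
8. condition 'transports children' holds; emergency evacuation plan absent → not met
Not met: 1, 2, 3, 4, 6, 8

1, 2, 3, 4, 6, 8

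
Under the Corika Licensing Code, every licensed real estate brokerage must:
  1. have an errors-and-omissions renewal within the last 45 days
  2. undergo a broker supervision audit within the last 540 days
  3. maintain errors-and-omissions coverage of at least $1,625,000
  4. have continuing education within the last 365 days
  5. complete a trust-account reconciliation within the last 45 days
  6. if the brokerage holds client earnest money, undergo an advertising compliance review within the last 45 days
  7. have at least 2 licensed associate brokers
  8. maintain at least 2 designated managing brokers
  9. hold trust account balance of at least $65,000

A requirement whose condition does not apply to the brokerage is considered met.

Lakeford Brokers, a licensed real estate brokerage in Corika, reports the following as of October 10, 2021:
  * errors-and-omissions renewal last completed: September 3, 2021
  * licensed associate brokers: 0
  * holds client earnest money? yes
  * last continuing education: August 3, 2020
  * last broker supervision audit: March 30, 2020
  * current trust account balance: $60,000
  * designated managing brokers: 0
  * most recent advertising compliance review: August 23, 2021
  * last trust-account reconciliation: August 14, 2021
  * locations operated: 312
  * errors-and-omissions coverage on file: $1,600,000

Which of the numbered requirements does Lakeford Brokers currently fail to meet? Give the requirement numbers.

1. errors-and-omissions renewal 37 days ago vs limit 45 → met
2. broker supervision audit 559 days ago vs limit 540 → not met
3. errors-and-omissions coverage $1,600,000 < $1,625,000 → not met
4. continuing education 433 days ago vs limit 365 → not met
5. trust-account reconciliation 57 days ago vs limit 45 → not met
6. condition 'holds client earnest money' holds; advertising compliance review 48 days ago vs limit 45 → not met
7. licensed associate brokers 0 < 2 → not met
8. designated managing brokers 0 < 2 → not met
9. trust account balance $60,000 < $65,000 → not met
Not met: 2, 3, 4, 5, 6, 7, 8, 9

2, 3, 4, 5, 6, 7, 8, 9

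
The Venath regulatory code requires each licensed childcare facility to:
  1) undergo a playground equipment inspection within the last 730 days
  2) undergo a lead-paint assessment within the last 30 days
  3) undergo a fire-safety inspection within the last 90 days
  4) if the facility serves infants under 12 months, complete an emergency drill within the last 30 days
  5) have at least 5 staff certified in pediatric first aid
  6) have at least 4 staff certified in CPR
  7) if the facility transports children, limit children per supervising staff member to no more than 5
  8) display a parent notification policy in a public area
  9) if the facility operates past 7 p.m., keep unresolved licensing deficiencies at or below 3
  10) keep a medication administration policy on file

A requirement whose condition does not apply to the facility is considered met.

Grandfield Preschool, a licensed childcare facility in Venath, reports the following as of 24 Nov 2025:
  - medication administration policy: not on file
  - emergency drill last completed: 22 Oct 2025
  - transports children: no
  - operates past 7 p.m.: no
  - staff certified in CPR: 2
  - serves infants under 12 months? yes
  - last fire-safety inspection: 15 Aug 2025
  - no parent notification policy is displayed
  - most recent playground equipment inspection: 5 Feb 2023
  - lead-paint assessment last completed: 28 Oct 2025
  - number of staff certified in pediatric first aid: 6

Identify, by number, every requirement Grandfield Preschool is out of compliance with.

1, 3, 4, 6, 8, 10

1. playground equipment inspection 1023 days ago vs limit 730 → not met
2. lead-paint assessment 27 days ago vs limit 30 → met
3. fire-safety inspection 101 days ago vs limit 90 → not met
4. condition 'serves infants under 12 months' holds; emergency drill 33 days ago vs limit 30 → not met
5. staff certified in pediatric first aid 6 ≥ 5 → met
6. staff certified in CPR 2 < 4 → not met
7. condition 'transports children' does not hold → requirement n/a → met
8. parent notification policy absent → not met
9. condition 'operates past 7 p.m.' does not hold → requirement n/a → met
10. medication administration policy absent → not met
Not met: 1, 3, 4, 6, 8, 10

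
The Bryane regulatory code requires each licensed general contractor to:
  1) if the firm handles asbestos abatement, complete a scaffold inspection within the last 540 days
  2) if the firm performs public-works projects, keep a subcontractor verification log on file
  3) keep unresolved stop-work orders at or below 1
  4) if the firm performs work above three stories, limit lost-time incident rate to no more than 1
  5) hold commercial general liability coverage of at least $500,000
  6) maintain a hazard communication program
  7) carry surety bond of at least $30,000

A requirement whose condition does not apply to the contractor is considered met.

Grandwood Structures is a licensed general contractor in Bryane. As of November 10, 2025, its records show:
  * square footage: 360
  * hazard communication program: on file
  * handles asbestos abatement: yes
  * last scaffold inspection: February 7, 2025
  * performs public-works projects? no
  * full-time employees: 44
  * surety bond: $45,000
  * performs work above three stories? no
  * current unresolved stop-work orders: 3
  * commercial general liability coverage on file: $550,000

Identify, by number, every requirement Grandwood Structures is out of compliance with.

1. condition 'handles asbestos abatement' holds; scaffold inspection 276 days ago vs limit 540 → met
2. condition 'performs public-works projects' does not hold → requirement n/a → met
3. unresolved stop-work orders 3 > 1 → not met
4. condition 'performs work above three stories' does not hold → requirement n/a → met
5. commercial general liability coverage $550,000 ≥ $500,000 → met
6. hazard communication program present → met
7. surety bond $45,000 ≥ $30,000 → met
Not met: 3

3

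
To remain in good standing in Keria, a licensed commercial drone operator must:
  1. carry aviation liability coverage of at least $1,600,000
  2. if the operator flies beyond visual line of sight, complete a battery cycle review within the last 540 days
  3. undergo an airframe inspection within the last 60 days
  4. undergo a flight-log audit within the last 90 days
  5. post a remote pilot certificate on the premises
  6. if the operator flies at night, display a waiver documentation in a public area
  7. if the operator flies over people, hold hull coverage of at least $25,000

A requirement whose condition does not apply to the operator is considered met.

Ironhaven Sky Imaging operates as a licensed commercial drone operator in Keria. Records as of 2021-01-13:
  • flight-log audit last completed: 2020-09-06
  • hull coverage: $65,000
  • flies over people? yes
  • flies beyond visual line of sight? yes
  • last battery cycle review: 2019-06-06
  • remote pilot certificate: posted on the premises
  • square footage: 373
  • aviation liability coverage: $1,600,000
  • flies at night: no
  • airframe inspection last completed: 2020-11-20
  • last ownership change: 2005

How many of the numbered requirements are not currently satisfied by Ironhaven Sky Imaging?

2

1. aviation liability coverage $1,600,000 ≥ $1,600,000 → met
2. condition 'flies beyond visual line of sight' holds; battery cycle review 587 days ago vs limit 540 → not met
3. airframe inspection 54 days ago vs limit 60 → met
4. flight-log audit 129 days ago vs limit 90 → not met
5. remote pilot certificate present → met
6. condition 'flies at night' does not hold → requirement n/a → met
7. condition 'flies over people' holds; hull coverage $65,000 ≥ $25,000 → met
Not met: 2 of 7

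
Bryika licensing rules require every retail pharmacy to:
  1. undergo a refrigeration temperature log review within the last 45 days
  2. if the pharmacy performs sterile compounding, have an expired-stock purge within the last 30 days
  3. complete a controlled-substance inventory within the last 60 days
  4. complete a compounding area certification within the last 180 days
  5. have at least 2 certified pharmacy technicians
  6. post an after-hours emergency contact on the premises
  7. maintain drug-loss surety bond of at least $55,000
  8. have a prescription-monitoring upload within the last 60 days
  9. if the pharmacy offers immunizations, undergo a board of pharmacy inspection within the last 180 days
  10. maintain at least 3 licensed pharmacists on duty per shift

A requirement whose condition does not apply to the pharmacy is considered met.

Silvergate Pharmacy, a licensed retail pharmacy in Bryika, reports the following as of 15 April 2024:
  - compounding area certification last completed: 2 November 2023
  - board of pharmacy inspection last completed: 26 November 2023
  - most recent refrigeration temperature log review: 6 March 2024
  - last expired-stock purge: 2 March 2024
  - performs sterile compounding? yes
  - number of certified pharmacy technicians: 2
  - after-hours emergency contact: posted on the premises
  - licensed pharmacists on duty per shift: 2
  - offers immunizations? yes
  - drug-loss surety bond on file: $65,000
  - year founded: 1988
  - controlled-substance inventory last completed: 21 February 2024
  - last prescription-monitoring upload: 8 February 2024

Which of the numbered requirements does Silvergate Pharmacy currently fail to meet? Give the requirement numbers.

1. refrigeration temperature log review 40 days ago vs limit 45 → met
2. condition 'performs sterile compounding' holds; expired-stock purge 44 days ago vs limit 30 → not met
3. controlled-substance inventory 54 days ago vs limit 60 → met
4. compounding area certification 165 days ago vs limit 180 → met
5. certified pharmacy technicians 2 ≥ 2 → met
6. after-hours emergency contact present → met
7. drug-loss surety bond $65,000 ≥ $55,000 → met
8. prescription-monitoring upload 67 days ago vs limit 60 → not met
9. condition 'offers immunizations' holds; board of pharmacy inspection 141 days ago vs limit 180 → met
10. licensed pharmacists on duty per shift 2 < 3 → not met
Not met: 2, 8, 10

2, 8, 10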